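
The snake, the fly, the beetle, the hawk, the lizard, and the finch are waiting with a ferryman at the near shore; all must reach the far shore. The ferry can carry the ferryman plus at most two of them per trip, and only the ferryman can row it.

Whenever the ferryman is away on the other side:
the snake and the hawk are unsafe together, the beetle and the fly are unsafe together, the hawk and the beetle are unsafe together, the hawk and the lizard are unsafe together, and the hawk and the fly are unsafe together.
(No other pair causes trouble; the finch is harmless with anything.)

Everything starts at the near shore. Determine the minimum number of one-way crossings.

Counting alone: the ferryman can take at most 2 across per trip to the far shore, so moving all 6 needs at least 3 loaded trips out, with a return between consecutive ones — at least 5 crossings.
The safety rule pushes this higher. Following every safe sequence of crossings, the most of the 6 that can be at the far shore as the ferry arrives there on crossings 5, 7 is 4, 5 respectively — never all 6.
So no plan with fewer than 9 crossings exists, and this one achieves 9:
1. Ferryman goes to the far shore with the fly and the hawk.
2. Ferryman goes back to the near shore with the fly.
3. Ferryman goes to the far shore with the fly and the snake.
4. Ferryman goes back to the near shore with the hawk.
5. Ferryman goes to the far shore with the beetle and the lizard.
6. Ferryman goes back to the near shore with the fly.
7. Ferryman goes to the far shore with the finch and the fly.
8. Ferryman goes back to the near shore with the fly.
9. Ferryman goes to the far shore with the fly and the hawk.

9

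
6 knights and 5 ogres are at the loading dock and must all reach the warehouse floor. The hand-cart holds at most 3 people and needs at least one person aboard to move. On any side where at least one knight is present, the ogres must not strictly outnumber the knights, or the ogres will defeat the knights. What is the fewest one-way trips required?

Counting alone: each trip to the warehouse floor takes at most 3 across and each return brings at least 1 back, so after t trips out (and t−1 returns) at most 3t − (t−1) of the 11 are across; that first reaches 11 at t = 5, so at least 9 crossings are needed.
The plan below uses exactly 9 crossings, so it is optimal:
1. 3 ogres → the warehouse floor.  (the loading dock: 6K 2O; the warehouse floor: 0K 3O)
2. 1 ogre ← the loading dock.  (the loading dock: 6K 3O; the warehouse floor: 0K 2O)
3. 3 knights → the warehouse floor.  (the loading dock: 3K 3O; the warehouse floor: 3K 2O)
4. 1 knight ← the loading dock.  (the loading dock: 4K 3O; the warehouse floor: 2K 2O)
5. 2 knights and 1 ogre → the warehouse floor.  (the loading dock: 2K 2O; the warehouse floor: 4K 3O)
6. 1 knight ← the loading dock.  (the loading dock: 3K 2O; the warehouse floor: 3K 3O)
7. 2 knights and 1 ogre → the warehouse floor.  (the loading dock: 1K 1O; the warehouse floor: 5K 4O)
8. 1 knight ← the loading dock.  (the loading dock: 2K 1O; the warehouse floor: 4K 4O)
9. 2 knights and 1 ogre → the warehouse floor.  (the loading dock: 0K 0O; the warehouse floor: 6K 5O)

9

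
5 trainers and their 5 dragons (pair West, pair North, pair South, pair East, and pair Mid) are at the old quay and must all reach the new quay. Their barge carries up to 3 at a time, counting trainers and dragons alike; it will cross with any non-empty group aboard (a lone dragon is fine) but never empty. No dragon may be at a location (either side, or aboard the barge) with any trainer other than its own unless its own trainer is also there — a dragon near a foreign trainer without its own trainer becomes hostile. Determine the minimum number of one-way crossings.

11

Counting alone: each trip to the new quay takes at most 3 across and each return brings at least 1 back, so after t trips out (and t−1 returns) at most 3t − (t−1) of the 10 are across; that first reaches 10 at t = 5, so at least 9 crossings are needed.
The safety rule pushes this higher. Following every safe sequence of crossings, the most of the 10 that can be at the new quay as the barge arrives there on crossing 9 is 9 — never all 10.
So no plan with fewer than 11 crossings exists, and this one achieves 11:
1. dragon West and trainer West cross → the new quay.
2. trainer West crosses ← the old quay.
3. dragon East, dragon North, and dragon South cross → the new quay.
4. dragon West crosses ← the old quay.
5. trainer East, trainer North, and trainer South cross → the new quay.
6. dragon North and trainer North cross ← the old quay.
7. trainer Mid, trainer North, and trainer West cross → the new quay.
8. dragon South crosses ← the old quay.
9. dragon North and dragon West cross → the new quay.
10. dragon West crosses ← the old quay.
11. dragon Mid, dragon South, and dragon West cross → the new quay.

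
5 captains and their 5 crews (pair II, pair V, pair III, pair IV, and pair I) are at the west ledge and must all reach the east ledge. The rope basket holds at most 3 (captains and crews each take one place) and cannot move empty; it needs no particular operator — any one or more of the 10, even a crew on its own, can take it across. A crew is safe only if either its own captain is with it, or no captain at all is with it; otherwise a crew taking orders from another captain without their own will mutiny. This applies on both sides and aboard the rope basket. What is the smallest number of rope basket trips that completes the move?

Counting alone: each trip to the east ledge takes at most 3 across and each return brings at least 1 back, so after t trips out (and t−1 returns) at most 3t − (t−1) of the 10 are across; that first reaches 10 at t = 5, so at least 9 crossings are needed.
The safety rule pushes this higher. Following every safe sequence of crossings, the most of the 10 that can be at the east ledge as the rope basket arrives there on crossing 9 is 9 — never all 10.
So no plan with fewer than 11 crossings exists, and this one achieves 11:
1. captain II and crew II cross → the east ledge.
2. captain II crosses ← the west ledge.
3. crew III, crew IV, and crew V cross → the east ledge.
4. crew II crosses ← the west ledge.
5. captain III, captain IV, and captain V cross → the east ledge.
6. captain V and crew V cross ← the west ledge.
7. captain I, captain II, and captain V cross → the east ledge.
8. crew III crosses ← the west ledge.
9. crew II and crew V cross → the east ledge.
10. crew II crosses ← the west ledge.
11. crew I, crew II, and crew III cross → the east ledge.

11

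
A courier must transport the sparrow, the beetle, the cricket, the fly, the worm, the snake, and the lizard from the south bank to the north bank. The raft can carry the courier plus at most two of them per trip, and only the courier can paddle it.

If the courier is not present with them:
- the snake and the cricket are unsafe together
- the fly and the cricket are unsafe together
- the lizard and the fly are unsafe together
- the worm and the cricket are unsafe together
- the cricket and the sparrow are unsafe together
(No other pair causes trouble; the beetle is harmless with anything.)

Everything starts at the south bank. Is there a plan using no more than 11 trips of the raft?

Yes

Yes — this plan uses 9 crossings (≤ 11):
1. Courier goes to the north bank with the cricket and the fly.
2. Courier goes back to the south bank with the cricket.
3. Courier goes to the north bank with the cricket and the sparrow.
4. Courier goes back to the south bank with the cricket.
5. Courier goes to the north bank with the beetle and the cricket.
6. Courier goes back to the south bank with the cricket.
7. Courier goes to the north bank with the snake and the worm.
8. Courier goes back to the south bank alone.
9. Courier goes to the north bank with the cricket and the lizard.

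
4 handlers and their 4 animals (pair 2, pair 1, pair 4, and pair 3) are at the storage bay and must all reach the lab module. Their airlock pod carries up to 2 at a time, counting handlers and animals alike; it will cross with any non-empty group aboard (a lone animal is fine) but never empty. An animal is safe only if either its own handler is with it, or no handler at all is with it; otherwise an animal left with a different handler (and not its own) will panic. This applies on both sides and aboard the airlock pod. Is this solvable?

Following every safe sequence of crossings from the start, the most of the 8 that can be at the lab module as the airlock pod arrives there on crossings 1, 3, 5 is 2, 3, 4 respectively; the best ever achieved is 4 of 8.
From crossing 7 on, no configuration arises that was not already reachable earlier: only 44 distinct safe configurations (who is on which side, and where the airlock pod is) can ever be reached, none of them has everyone across, and every continuation just revisits them. So no valid plan exists.

No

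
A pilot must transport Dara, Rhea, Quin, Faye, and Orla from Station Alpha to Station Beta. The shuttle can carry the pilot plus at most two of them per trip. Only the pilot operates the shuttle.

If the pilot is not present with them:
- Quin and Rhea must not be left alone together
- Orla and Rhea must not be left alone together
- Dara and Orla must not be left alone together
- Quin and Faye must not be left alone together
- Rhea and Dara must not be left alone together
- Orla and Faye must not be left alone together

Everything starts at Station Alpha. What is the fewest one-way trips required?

impossible

Whatever the first load, the items left behind include a forbidden pair without the pilot. No opening move is safe, so no plan exists.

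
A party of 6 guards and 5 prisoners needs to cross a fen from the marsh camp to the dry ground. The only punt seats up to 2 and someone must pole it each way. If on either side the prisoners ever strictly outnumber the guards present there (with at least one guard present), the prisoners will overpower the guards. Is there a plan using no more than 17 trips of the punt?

No

Counting alone: each trip to the dry ground takes at most 2 across and each return brings at least 1 back, so after t trips out (and t−1 returns) at most 2t − (t−1) of the 11 are across; that first reaches 11 at t = 10, so at least 19 crossings are needed.
Since 17 < 19, 17 crossings cannot be enough. (The shortest complete plan in fact takes 19:)
1. 2 prisoners → the dry ground.  (the marsh camp: 6G 3P; the dry ground: 0G 2P)
2. 1 prisoner ← the marsh camp.  (the marsh camp: 6G 4P; the dry ground: 0G 1P)
3. 2 prisoners → the dry ground.  (the marsh camp: 6G 2P; the dry ground: 0G 3P)
4. 1 prisoner ← the marsh camp.  (the marsh camp: 6G 3P; the dry ground: 0G 2P)
5. 2 guards → the dry ground.  (the marsh camp: 4G 3P; the dry ground: 2G 2P)
6. 1 prisoner ← the marsh camp.  (the marsh camp: 4G 4P; the dry ground: 2G 1P)
7. 1 guard and 1 prisoner → the dry ground.  (the marsh camp: 3G 3P; the dry ground: 3G 2P)
8. 1 guard ← the marsh camp.  (the marsh camp: 4G 3P; the dry ground: 2G 2P)
9. 1 guard and 1 prisoner → the dry ground.  (the marsh camp: 3G 2P; the dry ground: 3G 3P)
10. 1 prisoner ← the marsh camp.  (the marsh camp: 3G 3P; the dry ground: 3G 2P)
11. 1 guard and 1 prisoner → the dry ground.  (the marsh camp: 2G 2P; the dry ground: 4G 3P)
12. 1 guard ← the marsh camp.  (the marsh camp: 3G 2P; the dry ground: 3G 3P)
13. 1 guard and 1 prisoner → the dry ground.  (the marsh camp: 2G 1P; the dry ground: 4G 4P)
14. 1 prisoner ← the marsh camp.  (the marsh camp: 2G 2P; the dry ground: 4G 3P)
15. 1 guard and 1 prisoner → the dry ground.  (the marsh camp: 1G 1P; the dry ground: 5G 4P)
16. 1 guard ← the marsh camp.  (the marsh camp: 2G 1P; the dry ground: 4G 4P)
17. 1 guard and 1 prisoner → the dry ground.  (the marsh camp: 1G 0P; the dry ground: 5G 5P)
18. 1 prisoner ← the marsh camp.  (the marsh camp: 1G 1P; the dry ground: 5G 4P)
19. 1 guard and 1 prisoner → the dry ground.  (the marsh camp: 0G 0P; the dry ground: 6G 5P)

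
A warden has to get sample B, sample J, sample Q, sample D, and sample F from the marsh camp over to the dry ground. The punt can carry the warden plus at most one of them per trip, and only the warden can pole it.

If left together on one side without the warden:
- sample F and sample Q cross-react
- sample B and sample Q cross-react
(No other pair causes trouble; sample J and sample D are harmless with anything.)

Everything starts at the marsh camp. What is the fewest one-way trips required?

11

Counting alone: the warden can take at most 1 across per trip to the dry ground, so moving all 5 needs at least 5 loaded trips out, with a return between consecutive ones — at least 9 crossings.
The safety rule pushes this higher. Following every safe sequence of crossings, the most of the 5 that can be at the dry ground as the punt arrives there on crossing 9 is 4 — never all 5.
So no plan with fewer than 11 crossings exists, and this one achieves 11:
1. Warden goes to the dry ground with sample Q.
2. Warden goes back to the marsh camp alone.
3. Warden goes to the dry ground with sample B.
4. Warden goes back to the marsh camp with sample Q.
5. Warden goes to the dry ground with sample F.
6. Warden goes back to the marsh camp alone.
7. Warden goes to the dry ground with sample J.
8. Warden goes back to the marsh camp alone.
9. Warden goes to the dry ground with sample D.
10. Warden goes back to the marsh camp alone.
11. Warden goes to the dry ground with sample Q.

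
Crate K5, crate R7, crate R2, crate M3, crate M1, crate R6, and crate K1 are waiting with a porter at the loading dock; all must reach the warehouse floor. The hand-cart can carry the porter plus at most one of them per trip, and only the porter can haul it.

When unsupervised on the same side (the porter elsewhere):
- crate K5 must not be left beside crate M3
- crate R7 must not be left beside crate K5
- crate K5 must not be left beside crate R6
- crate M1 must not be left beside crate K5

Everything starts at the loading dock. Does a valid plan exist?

No

Following every safe sequence of crossings from the start, the most of the 7 that can be at the warehouse floor as the hand-cart arrives there on crossings 1, 3, 5, 7 is 1, 2, 3, 4 respectively; the best ever achieved is 4 of 7.
From crossing 9 on, no configuration arises that was not already reachable earlier: only 44 distinct safe configurations (who is on which side, and where the hand-cart is) can ever be reached, none of them has everyone across, and every continuation just revisits them. So no valid plan exists.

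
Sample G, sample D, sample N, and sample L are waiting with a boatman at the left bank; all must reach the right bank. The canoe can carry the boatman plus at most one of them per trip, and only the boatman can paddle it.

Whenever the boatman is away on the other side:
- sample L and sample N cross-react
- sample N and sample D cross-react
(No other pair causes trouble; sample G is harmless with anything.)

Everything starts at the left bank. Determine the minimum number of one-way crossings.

9

Counting alone: the boatman can take at most 1 across per trip to the right bank, so moving all 4 needs at least 4 loaded trips out, with a return between consecutive ones — at least 7 crossings.
The safety rule pushes this higher. Following every safe sequence of crossings, the most of the 4 that can be at the right bank as the canoe arrives there on crossing 7 is 3 — never all 4.
So no plan with fewer than 9 crossings exists, and this one achieves 9:
1. Boatman goes to the right bank with sample N.  [the left bank: sample D, sample G, sample L | the right bank: sample N]
2. Boatman goes back to the left bank alone.  [the left bank: sample D, sample G, sample L | the right bank: sample N]
3. Boatman goes to the right bank with sample G.  [the left bank: sample D, sample L | the right bank: sample G, sample N]
4. Boatman goes back to the left bank alone.  [the left bank: sample D, sample L | the right bank: sample G, sample N]
5. Boatman goes to the right bank with sample D.  [the left bank: sample L | the right bank: sample D, sample G, sample N]
6. Boatman goes back to the left bank with sample N.  [the left bank: sample L, sample N | the right bank: sample D, sample G]
7. Boatman goes to the right bank with sample L.  [the left bank: sample N | the right bank: sample D, sample G, sample L]
8. Boatman goes back to the left bank alone.  [the left bank: sample N | the right bank: sample D, sample G, sample L]
9. Boatman goes to the right bank with sample N.  [the left bank: — | the right bank: sample D, sample G, sample L, sample N]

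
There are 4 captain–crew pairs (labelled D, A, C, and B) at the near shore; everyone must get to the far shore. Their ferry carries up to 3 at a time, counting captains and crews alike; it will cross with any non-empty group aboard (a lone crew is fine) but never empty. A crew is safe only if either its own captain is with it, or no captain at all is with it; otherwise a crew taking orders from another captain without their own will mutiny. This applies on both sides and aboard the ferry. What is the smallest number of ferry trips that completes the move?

Counting alone: each trip to the far shore takes at most 3 across and each return brings at least 1 back, so after t trips out (and t−1 returns) at most 3t − (t−1) of the 8 are across; that first reaches 8 at t = 4, so at least 7 crossings are needed.
The safety rule pushes this higher. Following every safe sequence of crossings, the most of the 8 that can be at the far shore as the ferry arrives there on crossing 7 is 7 — never all 8.
So no plan with fewer than 9 crossings exists, and this one achieves 9:
1. captain D and crew D cross → the far shore.
2. captain D crosses ← the near shore.
3. captain A, captain D, and crew A cross → the far shore.
4. captain D and crew D cross ← the near shore.
5. captain B, captain C, and captain D cross → the far shore.
6. crew A crosses ← the near shore.
7. crew A and crew D cross → the far shore.
8. crew D crosses ← the near shore.
9. crew B, crew C, and crew D cross → the far shore.

9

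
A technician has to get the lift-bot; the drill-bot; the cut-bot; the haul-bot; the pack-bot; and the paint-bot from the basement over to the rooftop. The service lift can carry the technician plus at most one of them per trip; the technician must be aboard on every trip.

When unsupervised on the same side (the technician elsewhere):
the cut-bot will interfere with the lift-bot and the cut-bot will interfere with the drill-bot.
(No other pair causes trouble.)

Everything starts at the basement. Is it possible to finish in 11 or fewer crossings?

No

Counting alone: the technician can take at most 1 across per trip to the rooftop, so moving all 6 needs at least 6 loaded trips out, with a return between consecutive ones — at least 11 crossings.
The safety rule pushes this higher. Following every safe sequence of crossings, the most of the 6 that can be at the rooftop as the service lift arrives there on crossing 11 is 5 — never all 6.
So the move cannot be finished within 11 crossings. (The shortest complete plan takes 13:)
1. Technician goes to the rooftop with the cut-bot.  [the basement: the drill-bot, the haul-bot, the lift-bot, the pack-bot, the paint-bot | the rooftop: the cut-bot]
2. Technician goes back to the basement alone.  [the basement: the drill-bot, the haul-bot, the lift-bot, the pack-bot, the paint-bot | the rooftop: the cut-bot]
3. Technician goes to the rooftop with the lift-bot.  [the basement: the drill-bot, the haul-bot, the pack-bot, the paint-bot | the rooftop: the cut-bot, the lift-bot]
4. Technician goes back to the basement with the cut-bot.  [the basement: the cut-bot, the drill-bot, the haul-bot, the pack-bot, the paint-bot | the rooftop: the lift-bot]
5. Technician goes to the rooftop with the drill-bot.  [the basement: the cut-bot, the haul-bot, the pack-bot, the paint-bot | the rooftop: the drill-bot, the lift-bot]
6. Technician goes back to the basement alone.  [the basement: the cut-bot, the haul-bot, the pack-bot, the paint-bot | the rooftop: the drill-bot, the lift-bot]
7. Technician goes to the rooftop with the haul-bot.  [the basement: the cut-bot, the pack-bot, the paint-bot | the rooftop: the drill-bot, the haul-bot, the lift-bot]
8. Technician goes back to the basement alone.  [the basement: the cut-bot, the pack-bot, the paint-bot | the rooftop: the drill-bot, the haul-bot, the lift-bot]
9. Technician goes to the rooftop with the pack-bot.  [the basement: the cut-bot, the paint-bot | the rooftop: the drill-bot, the haul-bot, the lift-bot, the pack-bot]
10. Technician goes back to the basement alone.  [the basement: the cut-bot, the paint-bot | the rooftop: the drill-bot, the haul-bot, the lift-bot, the pack-bot]
11. Technician goes to the rooftop with the paint-bot.  [the basement: the cut-bot | the rooftop: the drill-bot, the haul-bot, the lift-bot, the pack-bot, the paint-bot]
12. Technician goes back to the basement alone.  [the basement: the cut-bot | the rooftop: the drill-bot, the haul-bot, the lift-bot, the pack-bot, the paint-bot]
13. Technician goes to the rooftop with the cut-bot.  [the basement: — | the rooftop: the cut-bot, the drill-bot, the haul-bot, the lift-bot, the pack-bot, the paint-bot]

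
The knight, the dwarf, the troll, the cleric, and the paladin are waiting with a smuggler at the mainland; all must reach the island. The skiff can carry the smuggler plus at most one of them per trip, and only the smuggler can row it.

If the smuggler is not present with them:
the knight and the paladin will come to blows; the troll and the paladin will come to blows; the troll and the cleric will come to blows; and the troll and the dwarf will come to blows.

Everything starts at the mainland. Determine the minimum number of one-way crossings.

Whatever the first load, the items left behind include a forbidden pair without the smuggler. No opening move is safe, so no plan exists.

impossible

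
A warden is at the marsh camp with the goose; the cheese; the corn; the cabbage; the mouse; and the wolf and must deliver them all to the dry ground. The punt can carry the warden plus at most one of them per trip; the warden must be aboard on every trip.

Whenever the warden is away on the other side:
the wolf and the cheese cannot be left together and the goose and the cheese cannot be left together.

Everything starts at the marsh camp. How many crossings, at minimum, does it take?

13

Counting alone: the warden can take at most 1 across per trip to the dry ground, so moving all 6 needs at least 6 loaded trips out, with a return between consecutive ones — at least 11 crossings.
The safety rule pushes this higher. Following every safe sequence of crossings, the most of the 6 that can be at the dry ground as the punt arrives there on crossing 11 is 5 — never all 6.
So no plan with fewer than 13 crossings exists, and this one achieves 13:
1. Warden goes to the dry ground with the cheese.
2. Warden goes back to the marsh camp alone.
3. Warden goes to the dry ground with the goose.
4. Warden goes back to the marsh camp with the cheese.
5. Warden goes to the dry ground with the wolf.
6. Warden goes back to the marsh camp alone.
7. Warden goes to the dry ground with the corn.
8. Warden goes back to the marsh camp alone.
9. Warden goes to the dry ground with the cabbage.
10. Warden goes back to the marsh camp alone.
11. Warden goes to the dry ground with the mouse.
12. Warden goes back to the marsh camp alone.
13. Warden goes to the dry ground with the cheese.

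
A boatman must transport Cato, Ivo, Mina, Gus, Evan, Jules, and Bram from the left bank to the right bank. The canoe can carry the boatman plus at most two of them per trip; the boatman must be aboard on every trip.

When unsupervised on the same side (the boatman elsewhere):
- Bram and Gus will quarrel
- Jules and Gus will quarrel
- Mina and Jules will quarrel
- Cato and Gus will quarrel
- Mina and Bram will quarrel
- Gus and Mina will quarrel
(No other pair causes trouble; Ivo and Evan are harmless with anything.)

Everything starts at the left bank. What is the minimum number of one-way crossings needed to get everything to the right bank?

Counting alone: the boatman can take at most 2 across per trip to the right bank, so moving all 7 needs at least 4 loaded trips out, with a return between consecutive ones — at least 7 crossings.
The safety rule pushes this higher. Following every safe sequence of crossings, the most of the 7 that can be at the right bank as the canoe arrives there on crossings 7, 9 is 5, 6 respectively — never all 7.
So no plan with fewer than 11 crossings exists, and this one achieves 11:
1. Boatman goes to the right bank with Gus and Mina.
2. Boatman goes back to the left bank with Mina.
3. Boatman goes to the right bank with Cato and Mina.
4. Boatman goes back to the left bank with Gus.
5. Boatman goes to the right bank with Gus and Ivo.
6. Boatman goes back to the left bank with Gus.
7. Boatman goes to the right bank with Evan and Gus.
8. Boatman goes back to the left bank with Gus.
9. Boatman goes to the right bank with Bram and Jules.
10. Boatman goes back to the left bank with Mina.
11. Boatman goes to the right bank with Gus and Mina.

11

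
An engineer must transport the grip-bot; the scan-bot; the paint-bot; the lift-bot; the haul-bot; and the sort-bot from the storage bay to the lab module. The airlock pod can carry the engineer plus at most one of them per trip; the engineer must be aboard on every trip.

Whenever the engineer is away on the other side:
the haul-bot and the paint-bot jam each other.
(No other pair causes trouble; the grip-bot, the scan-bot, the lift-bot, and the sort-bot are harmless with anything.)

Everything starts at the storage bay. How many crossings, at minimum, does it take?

Counting alone: the engineer can take at most 1 across per trip to the lab module, so moving all 6 needs at least 6 loaded trips out, with a return between consecutive ones — at least 11 crossings.
The plan below uses exactly 11 crossings, so it is optimal:
1. Engineer goes to the lab module with the paint-bot.
2. Engineer goes back to the storage bay alone.
3. Engineer goes to the lab module with the grip-bot.
4. Engineer goes back to the storage bay alone.
5. Engineer goes to the lab module with the scan-bot.
6. Engineer goes back to the storage bay alone.
7. Engineer goes to the lab module with the lift-bot.
8. Engineer goes back to the storage bay alone.
9. Engineer goes to the lab module with the sort-bot.
10. Engineer goes back to the storage bay alone.
11. Engineer goes to the lab module with the haul-bot.

11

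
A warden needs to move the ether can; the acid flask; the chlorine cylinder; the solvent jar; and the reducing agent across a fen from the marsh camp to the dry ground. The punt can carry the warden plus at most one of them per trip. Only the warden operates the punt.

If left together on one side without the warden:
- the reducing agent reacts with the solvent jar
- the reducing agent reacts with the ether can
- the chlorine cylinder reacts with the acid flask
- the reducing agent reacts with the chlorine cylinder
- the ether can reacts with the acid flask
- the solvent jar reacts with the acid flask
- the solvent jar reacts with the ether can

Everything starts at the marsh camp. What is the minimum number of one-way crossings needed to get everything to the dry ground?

impossible

Whatever the first load, the items left behind include a forbidden pair without the warden. No opening move is safe, so no plan exists.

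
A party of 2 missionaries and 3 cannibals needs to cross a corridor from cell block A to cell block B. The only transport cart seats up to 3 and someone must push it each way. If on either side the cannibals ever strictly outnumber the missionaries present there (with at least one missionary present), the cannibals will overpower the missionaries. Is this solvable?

No

The cannibals already outnumber the missionaries at cell block A before anyone moves, so the starting position itself is disallowed.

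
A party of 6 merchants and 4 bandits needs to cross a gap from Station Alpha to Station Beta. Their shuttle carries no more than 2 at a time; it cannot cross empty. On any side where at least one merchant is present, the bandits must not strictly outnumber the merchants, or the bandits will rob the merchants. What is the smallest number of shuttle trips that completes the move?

17

Counting alone: each trip to Station Beta takes at most 2 across and each return brings at least 1 back, so after t trips out (and t−1 returns) at most 2t − (t−1) of the 10 are across; that first reaches 10 at t = 9, so at least 17 crossings are needed.
The plan below uses exactly 17 crossings, so it is optimal:
1. 2 bandits → Station Beta.  (Station Alpha: 6M 2B; Station Beta: 0M 2B)
2. 1 bandit ← Station Alpha.  (Station Alpha: 6M 3B; Station Beta: 0M 1B)
3. 2 bandits → Station Beta.  (Station Alpha: 6M 1B; Station Beta: 0M 3B)
4. 1 bandit ← Station Alpha.  (Station Alpha: 6M 2B; Station Beta: 0M 2B)
5. 2 merchants → Station Beta.  (Station Alpha: 4M 2B; Station Beta: 2M 2B)
6. 1 bandit ← Station Alpha.  (Station Alpha: 4M 3B; Station Beta: 2M 1B)
7. 1 merchant and 1 bandit → Station Beta.  (Station Alpha: 3M 2B; Station Beta: 3M 2B)
8. 1 bandit ← Station Alpha.  (Station Alpha: 3M 3B; Station Beta: 3M 1B)
9. 2 bandits → Station Beta.  (Station Alpha: 3M 1B; Station Beta: 3M 3B)
10. 1 bandit ← Station Alpha.  (Station Alpha: 3M 2B; Station Beta: 3M 2B)
11. 1 merchant and 1 bandit → Station Beta.  (Station Alpha: 2M 1B; Station Beta: 4M 3B)
12. 1 bandit ← Station Alpha.  (Station Alpha: 2M 2B; Station Beta: 4M 2B)
13. 2 bandits → Station Beta.  (Station Alpha: 2M 0B; Station Beta: 4M 4B)
14. 1 bandit ← Station Alpha.  (Station Alpha: 2M 1B; Station Beta: 4M 3B)
15. 1 merchant and 1 bandit → Station Beta.  (Station Alpha: 1M 0B; Station Beta: 5M 4B)
16. 1 bandit ← Station Alpha.  (Station Alpha: 1M 1B; Station Beta: 5M 3B)
17. 1 merchant and 1 bandit → Station Beta.  (Station Alpha: 0M 0B; Station Beta: 6M 4B)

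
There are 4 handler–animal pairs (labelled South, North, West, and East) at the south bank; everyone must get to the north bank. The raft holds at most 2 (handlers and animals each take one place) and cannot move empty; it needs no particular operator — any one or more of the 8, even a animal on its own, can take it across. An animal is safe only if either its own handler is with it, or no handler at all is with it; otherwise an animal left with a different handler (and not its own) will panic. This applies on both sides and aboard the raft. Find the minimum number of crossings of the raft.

impossible

Following every safe sequence of crossings from the start, the most of the 8 that can be at the north bank as the raft arrives there on crossings 1, 3, 5 is 2, 3, 4 respectively; the best ever achieved is 4 of 8.
From crossing 7 on, no configuration arises that was not already reachable earlier: only 44 distinct safe configurations (who is on which side, and where the raft is) can ever be reached, none of them has everyone across, and every continuation just revisits them. So no valid plan exists.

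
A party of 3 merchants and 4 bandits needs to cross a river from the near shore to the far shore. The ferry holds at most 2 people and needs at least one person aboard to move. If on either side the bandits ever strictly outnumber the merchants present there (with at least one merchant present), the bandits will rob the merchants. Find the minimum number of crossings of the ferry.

impossible

The bandits already outnumber the merchants at the near shore before anyone moves, so the starting position itself is disallowed.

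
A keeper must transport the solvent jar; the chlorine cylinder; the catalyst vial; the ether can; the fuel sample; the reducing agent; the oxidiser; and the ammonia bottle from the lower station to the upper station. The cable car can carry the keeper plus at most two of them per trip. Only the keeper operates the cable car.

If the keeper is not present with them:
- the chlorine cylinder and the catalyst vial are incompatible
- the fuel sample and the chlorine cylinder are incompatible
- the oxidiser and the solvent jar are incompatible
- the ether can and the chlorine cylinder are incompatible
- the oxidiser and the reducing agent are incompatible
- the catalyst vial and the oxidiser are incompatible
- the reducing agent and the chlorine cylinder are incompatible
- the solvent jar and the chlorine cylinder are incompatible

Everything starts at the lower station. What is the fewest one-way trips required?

11

Counting alone: the keeper can take at most 2 across per trip to the upper station, so moving all 8 needs at least 4 loaded trips out, with a return between consecutive ones — at least 7 crossings.
The safety rule pushes this higher. Following every safe sequence of crossings, the most of the 8 that can be at the upper station as the cable car arrives there on crossings 7, 9 is 6, 7 respectively — never all 8.
So no plan with fewer than 11 crossings exists, and this one achieves 11:
1. Keeper goes to the upper station with the chlorine cylinder and the oxidiser.
2. Keeper goes back to the lower station alone.
3. Keeper goes to the upper station with the ammonia bottle.
4. Keeper goes back to the lower station alone.
5. Keeper goes to the upper station with the catalyst vial and the solvent jar.
6. Keeper goes back to the lower station with the chlorine cylinder and the oxidiser.
7. Keeper goes to the upper station with the chlorine cylinder and the reducing agent.
8. Keeper goes back to the lower station with the chlorine cylinder.
9. Keeper goes to the upper station with the ether can and the fuel sample.
10. Keeper goes back to the lower station alone.
11. Keeper goes to the upper station with the chlorine cylinder and the oxidiser.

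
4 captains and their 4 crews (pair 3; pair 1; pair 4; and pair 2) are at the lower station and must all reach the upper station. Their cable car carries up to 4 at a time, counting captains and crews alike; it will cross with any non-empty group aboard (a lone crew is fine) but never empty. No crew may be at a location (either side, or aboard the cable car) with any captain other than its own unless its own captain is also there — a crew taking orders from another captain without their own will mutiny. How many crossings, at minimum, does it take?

5

Counting alone: each trip to the upper station takes at most 4 across and each return brings at least 1 back, so after t trips out (and t−1 returns) at most 4t − (t−1) of the 8 are across; that first reaches 8 at t = 3, so at least 5 crossings are needed.
The plan below uses exactly 5 crossings, so it is optimal:
1. captain 3 and crew 3 cross → the upper station.
2. captain 3 crosses ← the lower station.
3. captain 1, captain 2, captain 3, and captain 4 cross → the upper station.
4. crew 3 crosses ← the lower station.
5. crew 1, crew 2, crew 3, and crew 4 cross → the upper station.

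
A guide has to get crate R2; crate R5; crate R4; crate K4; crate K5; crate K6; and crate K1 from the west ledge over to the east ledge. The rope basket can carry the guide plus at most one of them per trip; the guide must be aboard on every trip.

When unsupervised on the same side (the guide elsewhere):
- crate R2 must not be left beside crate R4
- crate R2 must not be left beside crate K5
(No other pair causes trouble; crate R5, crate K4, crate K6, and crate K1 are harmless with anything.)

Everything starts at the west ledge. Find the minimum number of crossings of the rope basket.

Counting alone: the guide can take at most 1 across per trip to the east ledge, so moving all 7 needs at least 7 loaded trips out, with a return between consecutive ones — at least 13 crossings.
The safety rule pushes this higher. Following every safe sequence of crossings, the most of the 7 that can be at the east ledge as the rope basket arrives there on crossing 13 is 6 — never all 7.
So no plan with fewer than 15 crossings exists, and this one achieves 15:
1. Guide goes to the east ledge with crate R2.  [the west ledge: crate K1, crate K4, crate K5, crate K6, crate R4, crate R5 | the east ledge: crate R2]
2. Guide goes back to the west ledge alone.  [the west ledge: crate K1, crate K4, crate K5, crate K6, crate R4, crate R5 | the east ledge: crate R2]
3. Guide goes to the east ledge with crate R5.  [the west ledge: crate K1, crate K4, crate K5, crate K6, crate R4 | the east ledge: crate R2, crate R5]
4. Guide goes back to the west ledge alone.  [the west ledge: crate K1, crate K4, crate K5, crate K6, crate R4 | the east ledge: crate R2, crate R5]
5. Guide goes to the east ledge with crate R4.  [the west ledge: crate K1, crate K4, crate K5, crate K6 | the east ledge: crate R2, crate R4, crate R5]
6. Guide goes back to the west ledge with crate R2.  [the west ledge: crate K1, crate K4, crate K5, crate K6, crate R2 | the east ledge: crate R4, crate R5]
7. Guide goes to the east ledge with crate K5.  [the west ledge: crate K1, crate K4, crate K6, crate R2 | the east ledge: crate K5, crate R4, crate R5]
8. Guide goes back to the west ledge alone.  [the west ledge: crate K1, crate K4, crate K6, crate R2 | the east ledge: crate K5, crate R4, crate R5]
9. Guide goes to the east ledge with crate K4.  [the west ledge: crate K1, crate K6, crate R2 | the east ledge: crate K4, crate K5, crate R4, crate R5]
10. Guide goes back to the west ledge alone.  [the west ledge: crate K1, crate K6, crate R2 | the east ledge: crate K4, crate K5, crate R4, crate R5]
11. Guide goes to the east ledge with crate K6.  [the west ledge: crate K1, crate R2 | the east ledge: crate K4, crate K5, crate K6, crate R4, crate R5]
12. Guide goes back to the west ledge alone.  [the west ledge: crate K1, crate R2 | the east ledge: crate K4, crate K5, crate K6, crate R4, crate R5]
13. Guide goes to the east ledge with crate K1.  [the west ledge: crate R2 | the east ledge: crate K1, crate K4, crate K5, crate K6, crate R4, crate R5]
14. Guide goes back to the west ledge alone.  [the west ledge: crate R2 | the east ledge: crate K1, crate K4, crate K5, crate K6, crate R4, crate R5]
15. Guide goes to the east ledge with crate R2.  [the west ledge: — | the east ledge: crate K1, crate K4, crate K5, crate K6, crate R2, crate R4, crate R5]

15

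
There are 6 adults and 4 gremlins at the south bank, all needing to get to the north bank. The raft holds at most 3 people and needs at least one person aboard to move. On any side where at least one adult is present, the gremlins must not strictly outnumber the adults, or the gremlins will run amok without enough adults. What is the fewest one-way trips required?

Counting alone: each trip to the north bank takes at most 3 across and each return brings at least 1 back, so after t trips out (and t−1 returns) at most 3t − (t−1) of the 10 are across; that first reaches 10 at t = 5, so at least 9 crossings are needed.
The plan below uses exactly 9 crossings, so it is optimal:
1. 2 gremlins → the north bank.  (the south bank: 6A 2G; the north bank: 0A 2G)
2. 1 gremlin ← the south bank.  (the south bank: 6A 3G; the north bank: 0A 1G)
3. 3 gremlins → the north bank.  (the south bank: 6A 0G; the north bank: 0A 4G)
4. 1 gremlin ← the south bank.  (the south bank: 6A 1G; the north bank: 0A 3G)
5. 3 adults → the north bank.  (the south bank: 3A 1G; the north bank: 3A 3G)
6. 1 gremlin ← the south bank.  (the south bank: 3A 2G; the north bank: 3A 2G)
7. 1 adult and 2 gremlins → the north bank.  (the south bank: 2A 0G; the north bank: 4A 4G)
8. 1 gremlin ← the south bank.  (the south bank: 2A 1G; the north bank: 4A 3G)
9. 2 adults and 1 gremlin → the north bank.  (the south bank: 0A 0G; the north bank: 6A 4G)

9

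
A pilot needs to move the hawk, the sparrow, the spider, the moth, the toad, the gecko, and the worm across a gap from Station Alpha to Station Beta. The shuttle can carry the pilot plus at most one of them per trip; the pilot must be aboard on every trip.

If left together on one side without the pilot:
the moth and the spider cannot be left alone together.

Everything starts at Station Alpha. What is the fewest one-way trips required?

13

Counting alone: the pilot can take at most 1 across per trip to Station Beta, so moving all 7 needs at least 7 loaded trips out, with a return between consecutive ones — at least 13 crossings.
The plan below uses exactly 13 crossings, so it is optimal:
1. Pilot goes to Station Beta with the spider.
2. Pilot goes back to Station Alpha alone.
3. Pilot goes to Station Beta with the hawk.
4. Pilot goes back to Station Alpha alone.
5. Pilot goes to Station Beta with the sparrow.
6. Pilot goes back to Station Alpha alone.
7. Pilot goes to Station Beta with the toad.
8. Pilot goes back to Station Alpha alone.
9. Pilot goes to Station Beta with the gecko.
10. Pilot goes back to Station Alpha alone.
11. Pilot goes to Station Beta with the worm.
12. Pilot goes back to Station Alpha alone.
13. Pilot goes to Station Beta with the moth.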